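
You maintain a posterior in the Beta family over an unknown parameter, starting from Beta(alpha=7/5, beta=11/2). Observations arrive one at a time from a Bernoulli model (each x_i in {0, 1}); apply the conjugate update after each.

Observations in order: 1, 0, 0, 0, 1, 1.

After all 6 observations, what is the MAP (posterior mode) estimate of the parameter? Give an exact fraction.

34/109

obs 1: x=1 → posterior Beta(12/5, 11/2)
obs 2: x=0 → posterior Beta(12/5, 13/2)
obs 3: x=0 → posterior Beta(12/5, 15/2)
obs 4: x=0 → posterior Beta(12/5, 17/2)
obs 5: x=1 → posterior Beta(17/5, 17/2)
obs 6: x=1 → posterior Beta(22/5, 17/2)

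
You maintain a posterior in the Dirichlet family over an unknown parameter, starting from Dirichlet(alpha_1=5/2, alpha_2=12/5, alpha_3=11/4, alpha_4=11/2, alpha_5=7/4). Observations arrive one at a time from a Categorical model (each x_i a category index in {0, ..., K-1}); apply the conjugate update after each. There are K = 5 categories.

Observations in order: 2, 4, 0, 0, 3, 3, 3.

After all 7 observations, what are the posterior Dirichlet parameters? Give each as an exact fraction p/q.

obs 1: x=2 → posterior Dirichlet(5/2, 12/5, 15/4, 11/2, 7/4)
obs 2: x=4 → posterior Dirichlet(5/2, 12/5, 15/4, 11/2, 11/4)
obs 3: x=0 → posterior Dirichlet(7/2, 12/5, 15/4, 11/2, 11/4)
obs 4: x=0 → posterior Dirichlet(9/2, 12/5, 15/4, 11/2, 11/4)
obs 5: x=3 → posterior Dirichlet(9/2, 12/5, 15/4, 13/2, 11/4)
obs 6: x=3 → posterior Dirichlet(9/2, 12/5, 15/4, 15/2, 11/4)
obs 7: x=3 → posterior Dirichlet(9/2, 12/5, 15/4, 17/2, 11/4)

alpha_1=9/2, alpha_2=12/5, alpha_3=15/4, alpha_4=17/2, alpha_5=11/4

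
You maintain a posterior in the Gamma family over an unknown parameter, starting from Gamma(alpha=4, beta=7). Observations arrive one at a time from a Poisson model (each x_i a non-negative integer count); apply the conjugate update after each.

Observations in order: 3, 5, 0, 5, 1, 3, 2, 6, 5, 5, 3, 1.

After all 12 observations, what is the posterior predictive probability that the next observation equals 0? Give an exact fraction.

obs 1: x=3 → posterior Gamma(7, 8)
obs 2: x=5 → posterior Gamma(12, 9)
obs 3: x=0 → posterior Gamma(12, 10)
obs 4: x=5 → posterior Gamma(17, 11)
obs 5: x=1 → posterior Gamma(18, 12)
obs 6: x=3 → posterior Gamma(21, 13)
obs 7: x=2 → posterior Gamma(23, 14)
obs 8: x=6 → posterior Gamma(29, 15)
obs 9: x=5 → posterior Gamma(34, 16)
obs 10: x=5 → posterior Gamma(39, 17)
obs 11: x=3 → posterior Gamma(42, 18)
obs 12: x=1 → posterior Gamma(43, 19)

9691808871033067112824380501725664483616416540730367659/87960930222080000000000000000000000000000000000000000000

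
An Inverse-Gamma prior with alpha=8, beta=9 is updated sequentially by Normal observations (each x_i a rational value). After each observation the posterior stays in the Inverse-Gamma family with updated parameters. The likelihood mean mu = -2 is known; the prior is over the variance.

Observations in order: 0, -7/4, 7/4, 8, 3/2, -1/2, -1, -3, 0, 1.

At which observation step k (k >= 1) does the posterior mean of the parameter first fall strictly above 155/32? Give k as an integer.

k = 4

obs 1: x=0 → posterior Inverse-Gamma(17/2, 11)
obs 2: x=-7/4 → posterior Inverse-Gamma(9, 353/32)
obs 3: x=7/4 → posterior Inverse-Gamma(19/2, 289/16)
obs 4: x=8 → posterior Inverse-Gamma(10, 1089/16)
obs 5: x=3/2 → posterior Inverse-Gamma(21/2, 1187/16)
obs 6: x=-1/2 → posterior Inverse-Gamma(11, 1205/16)
obs 7: x=-1 → posterior Inverse-Gamma(23/2, 1213/16)
obs 8: x=-3 → posterior Inverse-Gamma(12, 1221/16)
obs 9: x=0 → posterior Inverse-Gamma(25/2, 1253/16)
obs 10: x=1 → posterior Inverse-Gamma(13, 1325/16)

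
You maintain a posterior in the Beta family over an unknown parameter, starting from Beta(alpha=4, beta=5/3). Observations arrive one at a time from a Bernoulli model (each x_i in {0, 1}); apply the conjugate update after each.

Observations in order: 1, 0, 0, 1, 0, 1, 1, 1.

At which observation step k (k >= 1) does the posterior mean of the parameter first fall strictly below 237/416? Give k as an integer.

obs 1: x=1 → posterior Beta(5, 5/3)
obs 2: x=0 → posterior Beta(5, 8/3)
obs 3: x=0 → posterior Beta(5, 11/3)
obs 4: x=1 → posterior Beta(6, 11/3)
obs 5: x=0 → posterior Beta(6, 14/3)
obs 6: x=1 → posterior Beta(7, 14/3)
obs 7: x=1 → posterior Beta(8, 14/3)
obs 8: x=1 → posterior Beta(9, 14/3)

k = 5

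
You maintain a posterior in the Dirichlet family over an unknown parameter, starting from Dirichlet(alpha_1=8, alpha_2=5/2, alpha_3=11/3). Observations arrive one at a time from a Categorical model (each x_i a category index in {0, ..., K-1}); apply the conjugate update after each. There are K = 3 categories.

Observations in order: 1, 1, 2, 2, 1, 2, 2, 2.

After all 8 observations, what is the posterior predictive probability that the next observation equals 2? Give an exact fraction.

obs 1: x=1 → posterior Dirichlet(8, 7/2, 11/3)
obs 2: x=1 → posterior Dirichlet(8, 9/2, 11/3)
obs 3: x=2 → posterior Dirichlet(8, 9/2, 14/3)
obs 4: x=2 → posterior Dirichlet(8, 9/2, 17/3)
obs 5: x=1 → posterior Dirichlet(8, 11/2, 17/3)
obs 6: x=2 → posterior Dirichlet(8, 11/2, 20/3)
obs 7: x=2 → posterior Dirichlet(8, 11/2, 23/3)
obs 8: x=2 → posterior Dirichlet(8, 11/2, 26/3)

52/133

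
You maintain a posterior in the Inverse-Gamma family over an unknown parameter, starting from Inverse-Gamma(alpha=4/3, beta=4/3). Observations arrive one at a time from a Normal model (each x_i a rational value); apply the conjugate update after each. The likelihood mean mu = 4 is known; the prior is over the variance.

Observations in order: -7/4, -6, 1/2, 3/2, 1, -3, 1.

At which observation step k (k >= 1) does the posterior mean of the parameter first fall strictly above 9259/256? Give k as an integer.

obs 1: x=-7/4 → posterior Inverse-Gamma(11/6, 1715/96)
obs 2: x=-6 → posterior Inverse-Gamma(7/3, 6515/96)
obs 3: x=1/2 → posterior Inverse-Gamma(17/6, 7103/96)
obs 4: x=3/2 → posterior Inverse-Gamma(10/3, 7403/96)
obs 5: x=1 → posterior Inverse-Gamma(23/6, 7835/96)
obs 6: x=-3 → posterior Inverse-Gamma(13/3, 10187/96)
obs 7: x=1 → posterior Inverse-Gamma(29/6, 10619/96)

k = 2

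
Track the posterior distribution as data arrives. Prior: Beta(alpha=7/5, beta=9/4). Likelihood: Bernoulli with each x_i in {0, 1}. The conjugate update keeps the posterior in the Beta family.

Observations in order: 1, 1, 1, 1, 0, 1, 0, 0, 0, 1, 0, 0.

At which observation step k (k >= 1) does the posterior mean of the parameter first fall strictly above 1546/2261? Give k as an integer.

k = 4

obs 1: x=1 → posterior Beta(12/5, 9/4)
obs 2: x=1 → posterior Beta(17/5, 9/4)
obs 3: x=1 → posterior Beta(22/5, 9/4)
obs 4: x=1 → posterior Beta(27/5, 9/4)
obs 5: x=0 → posterior Beta(27/5, 13/4)
obs 6: x=1 → posterior Beta(32/5, 13/4)
obs 7: x=0 → posterior Beta(32/5, 17/4)
obs 8: x=0 → posterior Beta(32/5, 21/4)
obs 9: x=0 → posterior Beta(32/5, 25/4)
obs 10: x=1 → posterior Beta(37/5, 25/4)
obs 11: x=0 → posterior Beta(37/5, 29/4)
obs 12: x=0 → posterior Beta(37/5, 33/4)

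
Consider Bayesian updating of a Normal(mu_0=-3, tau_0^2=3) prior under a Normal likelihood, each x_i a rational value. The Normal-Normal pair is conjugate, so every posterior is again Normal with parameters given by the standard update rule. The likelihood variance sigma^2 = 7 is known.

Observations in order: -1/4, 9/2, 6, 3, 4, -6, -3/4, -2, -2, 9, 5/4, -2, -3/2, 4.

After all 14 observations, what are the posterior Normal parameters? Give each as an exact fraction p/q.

obs 1: x=-1/4 → posterior Normal(-87/40, 21/10)
obs 2: x=9/2 → posterior Normal(-33/52, 21/13)
obs 3: x=6 → posterior Normal(39/64, 21/16)
obs 4: x=3 → posterior Normal(75/76, 21/19)
obs 5: x=4 → posterior Normal(123/88, 21/22)
obs 6: x=-6 → posterior Normal(51/100, 21/25)
obs 7: x=-3/4 → posterior Normal(3/8, 3/4)
obs 8: x=-2 → posterior Normal(9/62, 21/31)
obs 9: x=-2 → posterior Normal(-3/68, 21/34)
obs 10: x=9 → posterior Normal(51/74, 21/37)
obs 11: x=5/4 → posterior Normal(117/160, 21/40)
obs 12: x=-2 → posterior Normal(93/172, 21/43)
obs 13: x=-3/2 → posterior Normal(75/184, 21/46)
obs 14: x=4 → posterior Normal(123/196, 3/7)

mu_0=123/196, tau_0^2=3/7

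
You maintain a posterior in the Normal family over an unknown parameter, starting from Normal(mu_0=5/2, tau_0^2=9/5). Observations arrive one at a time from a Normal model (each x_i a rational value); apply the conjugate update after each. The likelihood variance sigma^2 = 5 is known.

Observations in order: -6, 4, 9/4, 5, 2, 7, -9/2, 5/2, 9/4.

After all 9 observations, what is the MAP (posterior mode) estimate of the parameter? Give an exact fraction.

obs 1: x=-6 → posterior Normal(1/4, 45/34)
obs 2: x=4 → posterior Normal(89/86, 45/43)
obs 3: x=9/4 → posterior Normal(259/208, 45/52)
obs 4: x=5 → posterior Normal(439/244, 45/61)
obs 5: x=2 → posterior Normal(73/40, 9/14)
obs 6: x=7 → posterior Normal(763/316, 45/79)
obs 7: x=-9/2 → posterior Normal(601/352, 45/88)
obs 8: x=5/2 → posterior Normal(691/388, 45/97)
obs 9: x=9/4 → posterior Normal(193/106, 45/106)

193/106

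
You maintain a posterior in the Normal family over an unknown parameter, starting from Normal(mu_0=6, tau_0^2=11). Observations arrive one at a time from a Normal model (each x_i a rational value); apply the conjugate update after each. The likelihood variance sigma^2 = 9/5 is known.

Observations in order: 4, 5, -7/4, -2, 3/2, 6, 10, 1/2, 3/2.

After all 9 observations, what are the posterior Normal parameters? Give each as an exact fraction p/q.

mu_0=629/224, tau_0^2=11/56

obs 1: x=4 → posterior Normal(137/32, 99/64)
obs 2: x=5 → posterior Normal(549/119, 99/119)
obs 3: x=-7/4 → posterior Normal(1811/696, 33/58)
obs 4: x=-2 → posterior Normal(1371/916, 99/229)
obs 5: x=3/2 → posterior Normal(1701/1136, 99/284)
obs 6: x=6 → posterior Normal(1007/452, 33/113)
obs 7: x=10 → posterior Normal(5221/1576, 99/394)
obs 8: x=1/2 → posterior Normal(5331/1796, 99/449)
obs 9: x=3/2 → posterior Normal(629/224, 11/56)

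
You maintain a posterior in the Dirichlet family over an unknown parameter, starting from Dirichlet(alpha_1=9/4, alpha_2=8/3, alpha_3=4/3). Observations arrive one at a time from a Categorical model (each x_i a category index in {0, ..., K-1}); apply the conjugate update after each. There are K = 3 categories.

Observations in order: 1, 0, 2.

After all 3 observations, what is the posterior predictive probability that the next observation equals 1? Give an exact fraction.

obs 1: x=1 → posterior Dirichlet(9/4, 11/3, 4/3)
obs 2: x=0 → posterior Dirichlet(13/4, 11/3, 4/3)
obs 3: x=2 → posterior Dirichlet(13/4, 11/3, 7/3)

44/111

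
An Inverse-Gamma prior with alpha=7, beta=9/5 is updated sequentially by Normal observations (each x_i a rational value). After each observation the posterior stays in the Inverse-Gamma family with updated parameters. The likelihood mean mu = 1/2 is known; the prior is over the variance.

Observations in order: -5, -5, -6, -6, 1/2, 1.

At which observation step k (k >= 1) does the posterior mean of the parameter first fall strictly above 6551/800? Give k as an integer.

obs 1: x=-5 → posterior Inverse-Gamma(15/2, 677/40)
obs 2: x=-5 → posterior Inverse-Gamma(8, 641/20)
obs 3: x=-6 → posterior Inverse-Gamma(17/2, 2127/40)
obs 4: x=-6 → posterior Inverse-Gamma(9, 743/10)
obs 5: x=1/2 → posterior Inverse-Gamma(19/2, 743/10)
obs 6: x=1 → posterior Inverse-Gamma(10, 2977/40)

k = 4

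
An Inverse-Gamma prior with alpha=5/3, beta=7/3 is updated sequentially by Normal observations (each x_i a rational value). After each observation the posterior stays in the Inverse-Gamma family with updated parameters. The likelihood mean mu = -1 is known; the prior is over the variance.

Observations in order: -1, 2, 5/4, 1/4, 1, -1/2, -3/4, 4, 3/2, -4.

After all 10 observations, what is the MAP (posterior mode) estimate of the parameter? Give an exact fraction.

obs 1: x=-1 → posterior Inverse-Gamma(13/6, 7/3)
obs 2: x=2 → posterior Inverse-Gamma(8/3, 41/6)
obs 3: x=5/4 → posterior Inverse-Gamma(19/6, 899/96)
obs 4: x=1/4 → posterior Inverse-Gamma(11/3, 487/48)
obs 5: x=1 → posterior Inverse-Gamma(25/6, 583/48)
obs 6: x=-1/2 → posterior Inverse-Gamma(14/3, 589/48)
obs 7: x=-3/4 → posterior Inverse-Gamma(31/6, 1181/96)
obs 8: x=4 → posterior Inverse-Gamma(17/3, 2381/96)
obs 9: x=3/2 → posterior Inverse-Gamma(37/6, 2681/96)
obs 10: x=-4 → posterior Inverse-Gamma(20/3, 3113/96)

3113/736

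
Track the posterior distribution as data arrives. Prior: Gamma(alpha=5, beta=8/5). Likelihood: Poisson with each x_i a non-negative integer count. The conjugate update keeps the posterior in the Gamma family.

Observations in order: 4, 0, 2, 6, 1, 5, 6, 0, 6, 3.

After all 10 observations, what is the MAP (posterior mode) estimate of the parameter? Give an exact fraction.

185/58

obs 1: x=4 → posterior Gamma(9, 13/5)
obs 2: x=0 → posterior Gamma(9, 18/5)
obs 3: x=2 → posterior Gamma(11, 23/5)
obs 4: x=6 → posterior Gamma(17, 28/5)
obs 5: x=1 → posterior Gamma(18, 33/5)
obs 6: x=5 → posterior Gamma(23, 38/5)
obs 7: x=6 → posterior Gamma(29, 43/5)
obs 8: x=0 → posterior Gamma(29, 48/5)
obs 9: x=6 → posterior Gamma(35, 53/5)
obs 10: x=3 → posterior Gamma(38, 58/5)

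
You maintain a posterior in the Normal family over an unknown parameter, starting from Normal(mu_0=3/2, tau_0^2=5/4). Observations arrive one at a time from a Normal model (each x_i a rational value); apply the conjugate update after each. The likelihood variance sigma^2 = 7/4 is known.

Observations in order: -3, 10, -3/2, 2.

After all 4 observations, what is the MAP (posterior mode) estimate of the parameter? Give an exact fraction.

16/9

obs 1: x=-3 → posterior Normal(-3/8, 35/48)
obs 2: x=10 → posterior Normal(91/34, 35/68)
obs 3: x=-3/2 → posterior Normal(19/11, 35/88)
obs 4: x=2 → posterior Normal(16/9, 35/108)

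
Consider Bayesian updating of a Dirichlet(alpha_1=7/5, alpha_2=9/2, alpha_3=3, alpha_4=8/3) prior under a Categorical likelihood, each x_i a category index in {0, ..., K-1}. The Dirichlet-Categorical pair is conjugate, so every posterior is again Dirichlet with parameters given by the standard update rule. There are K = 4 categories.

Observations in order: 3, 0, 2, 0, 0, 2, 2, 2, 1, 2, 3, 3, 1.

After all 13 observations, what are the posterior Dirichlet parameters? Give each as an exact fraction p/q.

alpha_1=22/5, alpha_2=13/2, alpha_3=8, alpha_4=17/3

obs 1: x=3 → posterior Dirichlet(7/5, 9/2, 3, 11/3)
obs 2: x=0 → posterior Dirichlet(12/5, 9/2, 3, 11/3)
obs 3: x=2 → posterior Dirichlet(12/5, 9/2, 4, 11/3)
obs 4: x=0 → posterior Dirichlet(17/5, 9/2, 4, 11/3)
obs 5: x=0 → posterior Dirichlet(22/5, 9/2, 4, 11/3)
obs 6: x=2 → posterior Dirichlet(22/5, 9/2, 5, 11/3)
obs 7: x=2 → posterior Dirichlet(22/5, 9/2, 6, 11/3)
obs 8: x=2 → posterior Dirichlet(22/5, 9/2, 7, 11/3)
obs 9: x=1 → posterior Dirichlet(22/5, 11/2, 7, 11/3)
obs 10: x=2 → posterior Dirichlet(22/5, 11/2, 8, 11/3)
obs 11: x=3 → posterior Dirichlet(22/5, 11/2, 8, 14/3)
obs 12: x=3 → posterior Dirichlet(22/5, 11/2, 8, 17/3)
obs 13: x=1 → posterior Dirichlet(22/5, 13/2, 8, 17/3)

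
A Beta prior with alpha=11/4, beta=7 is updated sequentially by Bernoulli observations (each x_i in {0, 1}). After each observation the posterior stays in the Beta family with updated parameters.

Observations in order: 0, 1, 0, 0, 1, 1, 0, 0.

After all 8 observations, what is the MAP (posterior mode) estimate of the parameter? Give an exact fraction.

obs 1: x=0 → posterior Beta(11/4, 8)
obs 2: x=1 → posterior Beta(15/4, 8)
obs 3: x=0 → posterior Beta(15/4, 9)
obs 4: x=0 → posterior Beta(15/4, 10)
obs 5: x=1 → posterior Beta(19/4, 10)
obs 6: x=1 → posterior Beta(23/4, 10)
obs 7: x=0 → posterior Beta(23/4, 11)
obs 8: x=0 → posterior Beta(23/4, 12)

19/63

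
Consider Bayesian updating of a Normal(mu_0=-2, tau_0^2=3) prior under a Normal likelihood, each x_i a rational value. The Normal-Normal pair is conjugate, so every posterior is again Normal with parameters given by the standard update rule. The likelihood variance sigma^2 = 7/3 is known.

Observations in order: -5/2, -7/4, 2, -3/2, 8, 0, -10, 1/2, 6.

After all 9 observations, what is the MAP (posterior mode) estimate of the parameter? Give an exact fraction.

obs 1: x=-5/2 → posterior Normal(-73/32, 21/16)
obs 2: x=-7/4 → posterior Normal(-209/100, 21/25)
obs 3: x=2 → posterior Normal(-137/136, 21/34)
obs 4: x=-3/2 → posterior Normal(-191/172, 21/43)
obs 5: x=8 → posterior Normal(97/208, 21/52)
obs 6: x=0 → posterior Normal(97/244, 21/61)
obs 7: x=-10 → posterior Normal(-263/280, 3/10)
obs 8: x=1/2 → posterior Normal(-245/316, 21/79)
obs 9: x=6 → posterior Normal(-29/352, 21/88)

-29/352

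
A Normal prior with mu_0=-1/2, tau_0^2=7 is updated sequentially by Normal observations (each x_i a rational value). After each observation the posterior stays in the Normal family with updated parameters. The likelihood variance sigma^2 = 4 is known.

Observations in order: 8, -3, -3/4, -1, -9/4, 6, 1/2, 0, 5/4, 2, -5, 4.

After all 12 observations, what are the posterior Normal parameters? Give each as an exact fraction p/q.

mu_0=265/352, tau_0^2=7/22

obs 1: x=8 → posterior Normal(54/11, 28/11)
obs 2: x=-3 → posterior Normal(11/6, 14/9)
obs 3: x=-3/4 → posterior Normal(111/100, 28/25)
obs 4: x=-1 → posterior Normal(83/128, 7/8)
obs 5: x=-9/4 → posterior Normal(5/39, 28/39)
obs 6: x=6 → posterior Normal(47/46, 14/23)
obs 7: x=1/2 → posterior Normal(101/106, 28/53)
obs 8: x=0 → posterior Normal(101/120, 7/15)
obs 9: x=5/4 → posterior Normal(237/268, 28/67)
obs 10: x=2 → posterior Normal(293/296, 14/37)
obs 11: x=-5 → posterior Normal(17/36, 28/81)
obs 12: x=4 → posterior Normal(265/352, 7/22)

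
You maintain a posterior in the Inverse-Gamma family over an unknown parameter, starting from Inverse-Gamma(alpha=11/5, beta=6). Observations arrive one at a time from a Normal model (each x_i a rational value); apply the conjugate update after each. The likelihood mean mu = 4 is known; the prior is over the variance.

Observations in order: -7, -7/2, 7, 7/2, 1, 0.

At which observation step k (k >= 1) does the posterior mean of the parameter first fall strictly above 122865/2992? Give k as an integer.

obs 1: x=-7 → posterior Inverse-Gamma(27/10, 133/2)
obs 2: x=-7/2 → posterior Inverse-Gamma(16/5, 757/8)
obs 3: x=7 → posterior Inverse-Gamma(37/10, 793/8)
obs 4: x=7/2 → posterior Inverse-Gamma(21/5, 397/4)
obs 5: x=1 → posterior Inverse-Gamma(47/10, 415/4)
obs 6: x=0 → posterior Inverse-Gamma(26/5, 447/4)

k = 2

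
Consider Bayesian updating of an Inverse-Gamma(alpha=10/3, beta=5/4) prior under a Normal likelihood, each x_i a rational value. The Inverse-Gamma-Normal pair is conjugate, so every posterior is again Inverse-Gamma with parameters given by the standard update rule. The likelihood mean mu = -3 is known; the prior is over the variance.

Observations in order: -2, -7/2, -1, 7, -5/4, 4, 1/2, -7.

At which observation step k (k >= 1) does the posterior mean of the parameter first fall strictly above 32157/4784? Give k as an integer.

obs 1: x=-2 → posterior Inverse-Gamma(23/6, 7/4)
obs 2: x=-7/2 → posterior Inverse-Gamma(13/3, 15/8)
obs 3: x=-1 → posterior Inverse-Gamma(29/6, 31/8)
obs 4: x=7 → posterior Inverse-Gamma(16/3, 431/8)
obs 5: x=-5/4 → posterior Inverse-Gamma(35/6, 1773/32)
obs 6: x=4 → posterior Inverse-Gamma(19/3, 2557/32)
obs 7: x=1/2 → posterior Inverse-Gamma(41/6, 2753/32)
obs 8: x=-7 → posterior Inverse-Gamma(22/3, 3009/32)

k = 4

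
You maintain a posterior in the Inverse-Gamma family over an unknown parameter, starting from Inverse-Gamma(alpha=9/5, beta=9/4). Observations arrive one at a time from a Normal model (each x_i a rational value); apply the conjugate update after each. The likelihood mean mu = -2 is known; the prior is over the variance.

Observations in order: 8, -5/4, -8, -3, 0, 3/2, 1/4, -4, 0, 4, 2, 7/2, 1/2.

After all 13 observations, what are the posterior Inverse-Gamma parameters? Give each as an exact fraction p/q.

alpha=83/10, beta=2079/16

obs 1: x=8 → posterior Inverse-Gamma(23/10, 209/4)
obs 2: x=-5/4 → posterior Inverse-Gamma(14/5, 1681/32)
obs 3: x=-8 → posterior Inverse-Gamma(33/10, 2257/32)
obs 4: x=-3 → posterior Inverse-Gamma(19/5, 2273/32)
obs 5: x=0 → posterior Inverse-Gamma(43/10, 2337/32)
obs 6: x=3/2 → posterior Inverse-Gamma(24/5, 2533/32)
obs 7: x=1/4 → posterior Inverse-Gamma(53/10, 1307/16)
obs 8: x=-4 → posterior Inverse-Gamma(29/5, 1339/16)
obs 9: x=0 → posterior Inverse-Gamma(63/10, 1371/16)
obs 10: x=4 → posterior Inverse-Gamma(34/5, 1659/16)
obs 11: x=2 → posterior Inverse-Gamma(73/10, 1787/16)
obs 12: x=7/2 → posterior Inverse-Gamma(39/5, 2029/16)
obs 13: x=1/2 → posterior Inverse-Gamma(83/10, 2079/16)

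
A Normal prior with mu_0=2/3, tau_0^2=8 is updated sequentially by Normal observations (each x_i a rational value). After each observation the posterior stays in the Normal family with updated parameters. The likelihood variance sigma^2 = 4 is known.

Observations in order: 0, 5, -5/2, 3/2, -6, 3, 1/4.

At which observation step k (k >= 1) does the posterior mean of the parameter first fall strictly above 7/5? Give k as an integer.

obs 1: x=0 → posterior Normal(2/9, 8/3)
obs 2: x=5 → posterior Normal(32/15, 8/5)
obs 3: x=-5/2 → posterior Normal(17/21, 8/7)
obs 4: x=3/2 → posterior Normal(26/27, 8/9)
obs 5: x=-6 → posterior Normal(-10/33, 8/11)
obs 6: x=3 → posterior Normal(8/39, 8/13)
obs 7: x=1/4 → posterior Normal(19/90, 8/15)

k = 2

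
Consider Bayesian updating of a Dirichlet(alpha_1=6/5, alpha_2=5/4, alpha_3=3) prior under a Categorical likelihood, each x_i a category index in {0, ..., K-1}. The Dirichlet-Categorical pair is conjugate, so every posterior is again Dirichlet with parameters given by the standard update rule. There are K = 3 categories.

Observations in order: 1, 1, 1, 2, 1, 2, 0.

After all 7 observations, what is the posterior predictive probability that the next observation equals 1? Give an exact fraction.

obs 1: x=1 → posterior Dirichlet(6/5, 9/4, 3)
obs 2: x=1 → posterior Dirichlet(6/5, 13/4, 3)
obs 3: x=1 → posterior Dirichlet(6/5, 17/4, 3)
obs 4: x=2 → posterior Dirichlet(6/5, 17/4, 4)
obs 5: x=1 → posterior Dirichlet(6/5, 21/4, 4)
obs 6: x=2 → posterior Dirichlet(6/5, 21/4, 5)
obs 7: x=0 → posterior Dirichlet(11/5, 21/4, 5)

35/83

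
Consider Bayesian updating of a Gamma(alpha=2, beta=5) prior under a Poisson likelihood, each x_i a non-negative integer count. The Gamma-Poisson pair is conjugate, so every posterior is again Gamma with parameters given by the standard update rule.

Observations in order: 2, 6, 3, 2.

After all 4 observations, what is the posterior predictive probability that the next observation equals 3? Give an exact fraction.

3500149245609033/25000000000000000

obs 1: x=2 → posterior Gamma(4, 6)
obs 2: x=6 → posterior Gamma(10, 7)
obs 3: x=3 → posterior Gamma(13, 8)
obs 4: x=2 → posterior Gamma(15, 9)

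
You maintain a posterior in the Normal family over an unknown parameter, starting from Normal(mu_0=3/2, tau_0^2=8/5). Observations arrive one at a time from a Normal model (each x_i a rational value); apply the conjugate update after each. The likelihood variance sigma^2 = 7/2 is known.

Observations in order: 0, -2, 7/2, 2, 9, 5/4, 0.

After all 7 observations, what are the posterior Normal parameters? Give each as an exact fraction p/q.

obs 1: x=0 → posterior Normal(35/34, 56/51)
obs 2: x=-2 → posterior Normal(41/134, 56/67)
obs 3: x=7/2 → posterior Normal(153/166, 56/83)
obs 4: x=2 → posterior Normal(217/198, 56/99)
obs 5: x=9 → posterior Normal(101/46, 56/115)
obs 6: x=5/4 → posterior Normal(545/262, 56/131)
obs 7: x=0 → posterior Normal(545/294, 8/21)

mu_0=545/294, tau_0^2=8/21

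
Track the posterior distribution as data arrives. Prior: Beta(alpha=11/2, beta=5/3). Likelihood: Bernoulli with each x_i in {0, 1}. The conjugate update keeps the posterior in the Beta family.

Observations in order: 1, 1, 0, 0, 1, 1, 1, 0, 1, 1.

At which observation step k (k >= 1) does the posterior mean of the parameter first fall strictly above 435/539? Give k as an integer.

obs 1: x=1 → posterior Beta(13/2, 5/3)
obs 2: x=1 → posterior Beta(15/2, 5/3)
obs 3: x=0 → posterior Beta(15/2, 8/3)
obs 4: x=0 → posterior Beta(15/2, 11/3)
obs 5: x=1 → posterior Beta(17/2, 11/3)
obs 6: x=1 → posterior Beta(19/2, 11/3)
obs 7: x=1 → posterior Beta(21/2, 11/3)
obs 8: x=0 → posterior Beta(21/2, 14/3)
obs 9: x=1 → posterior Beta(23/2, 14/3)
obs 10: x=1 → posterior Beta(25/2, 14/3)

k = 2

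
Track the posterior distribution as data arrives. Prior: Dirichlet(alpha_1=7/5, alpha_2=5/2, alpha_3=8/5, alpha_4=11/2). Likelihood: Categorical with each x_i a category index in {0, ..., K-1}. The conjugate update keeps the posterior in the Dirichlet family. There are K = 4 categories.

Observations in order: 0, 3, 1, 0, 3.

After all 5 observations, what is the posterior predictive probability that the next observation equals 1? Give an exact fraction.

7/32

obs 1: x=0 → posterior Dirichlet(12/5, 5/2, 8/5, 11/2)
obs 2: x=3 → posterior Dirichlet(12/5, 5/2, 8/5, 13/2)
obs 3: x=1 → posterior Dirichlet(12/5, 7/2, 8/5, 13/2)
obs 4: x=0 → posterior Dirichlet(17/5, 7/2, 8/5, 13/2)
obs 5: x=3 → posterior Dirichlet(17/5, 7/2, 8/5, 15/2)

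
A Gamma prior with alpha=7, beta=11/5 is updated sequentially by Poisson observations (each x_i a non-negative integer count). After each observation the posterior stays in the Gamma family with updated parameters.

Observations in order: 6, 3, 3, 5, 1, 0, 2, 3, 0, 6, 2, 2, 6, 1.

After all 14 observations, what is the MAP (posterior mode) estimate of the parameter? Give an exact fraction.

obs 1: x=6 → posterior Gamma(13, 16/5)
obs 2: x=3 → posterior Gamma(16, 21/5)
obs 3: x=3 → posterior Gamma(19, 26/5)
obs 4: x=5 → posterior Gamma(24, 31/5)
obs 5: x=1 → posterior Gamma(25, 36/5)
obs 6: x=0 → posterior Gamma(25, 41/5)
obs 7: x=2 → posterior Gamma(27, 46/5)
obs 8: x=3 → posterior Gamma(30, 51/5)
obs 9: x=0 → posterior Gamma(30, 56/5)
obs 10: x=6 → posterior Gamma(36, 61/5)
obs 11: x=2 → posterior Gamma(38, 66/5)
obs 12: x=2 → posterior Gamma(40, 71/5)
obs 13: x=6 → posterior Gamma(46, 76/5)
obs 14: x=1 → posterior Gamma(47, 81/5)

230/81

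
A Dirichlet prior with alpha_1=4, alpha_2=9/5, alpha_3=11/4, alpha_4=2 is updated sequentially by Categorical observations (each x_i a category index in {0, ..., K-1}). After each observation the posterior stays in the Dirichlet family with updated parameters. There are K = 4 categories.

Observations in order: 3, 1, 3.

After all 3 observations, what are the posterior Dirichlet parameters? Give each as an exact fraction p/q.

alpha_1=4, alpha_2=14/5, alpha_3=11/4, alpha_4=4

obs 1: x=3 → posterior Dirichlet(4, 9/5, 11/4, 3)
obs 2: x=1 → posterior Dirichlet(4, 14/5, 11/4, 3)
obs 3: x=3 → posterior Dirichlet(4, 14/5, 11/4, 4)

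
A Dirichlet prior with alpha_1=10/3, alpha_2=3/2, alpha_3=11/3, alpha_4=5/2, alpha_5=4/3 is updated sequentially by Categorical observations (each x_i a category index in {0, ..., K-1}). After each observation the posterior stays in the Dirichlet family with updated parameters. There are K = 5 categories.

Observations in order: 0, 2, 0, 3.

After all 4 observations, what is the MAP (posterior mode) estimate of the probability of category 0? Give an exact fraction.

13/34

obs 1: x=0 → posterior Dirichlet(13/3, 3/2, 11/3, 5/2, 4/3)
obs 2: x=2 → posterior Dirichlet(13/3, 3/2, 14/3, 5/2, 4/3)
obs 3: x=0 → posterior Dirichlet(16/3, 3/2, 14/3, 5/2, 4/3)
obs 4: x=3 → posterior Dirichlet(16/3, 3/2, 14/3, 7/2, 4/3)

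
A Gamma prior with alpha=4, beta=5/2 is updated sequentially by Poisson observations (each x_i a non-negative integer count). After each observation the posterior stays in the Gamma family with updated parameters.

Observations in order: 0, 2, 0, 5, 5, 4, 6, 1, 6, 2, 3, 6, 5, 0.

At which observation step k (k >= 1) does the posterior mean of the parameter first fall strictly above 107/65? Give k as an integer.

k = 4

obs 1: x=0 → posterior Gamma(4, 7/2)
obs 2: x=2 → posterior Gamma(6, 9/2)
obs 3: x=0 → posterior Gamma(6, 11/2)
obs 4: x=5 → posterior Gamma(11, 13/2)
obs 5: x=5 → posterior Gamma(16, 15/2)
obs 6: x=4 → posterior Gamma(20, 17/2)
obs 7: x=6 → posterior Gamma(26, 19/2)
obs 8: x=1 → posterior Gamma(27, 21/2)
obs 9: x=6 → posterior Gamma(33, 23/2)
obs 10: x=2 → posterior Gamma(35, 25/2)
obs 11: x=3 → posterior Gamma(38, 27/2)
obs 12: x=6 → posterior Gamma(44, 29/2)
obs 13: x=5 → posterior Gamma(49, 31/2)
obs 14: x=0 → posterior Gamma(49, 33/2)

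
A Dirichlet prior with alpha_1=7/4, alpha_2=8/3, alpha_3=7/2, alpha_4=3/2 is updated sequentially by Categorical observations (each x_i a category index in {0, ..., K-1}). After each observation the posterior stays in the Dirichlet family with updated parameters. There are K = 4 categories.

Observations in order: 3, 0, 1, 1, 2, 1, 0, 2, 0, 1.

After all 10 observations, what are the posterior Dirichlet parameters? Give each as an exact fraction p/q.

obs 1: x=3 → posterior Dirichlet(7/4, 8/3, 7/2, 5/2)
obs 2: x=0 → posterior Dirichlet(11/4, 8/3, 7/2, 5/2)
obs 3: x=1 → posterior Dirichlet(11/4, 11/3, 7/2, 5/2)
obs 4: x=1 → posterior Dirichlet(11/4, 14/3, 7/2, 5/2)
obs 5: x=2 → posterior Dirichlet(11/4, 14/3, 9/2, 5/2)
obs 6: x=1 → posterior Dirichlet(11/4, 17/3, 9/2, 5/2)
obs 7: x=0 → posterior Dirichlet(15/4, 17/3, 9/2, 5/2)
obs 8: x=2 → posterior Dirichlet(15/4, 17/3, 11/2, 5/2)
obs 9: x=0 → posterior Dirichlet(19/4, 17/3, 11/2, 5/2)
obs 10: x=1 → posterior Dirichlet(19/4, 20/3, 11/2, 5/2)

alpha_1=19/4, alpha_2=20/3, alpha_3=11/2, alpha_4=5/2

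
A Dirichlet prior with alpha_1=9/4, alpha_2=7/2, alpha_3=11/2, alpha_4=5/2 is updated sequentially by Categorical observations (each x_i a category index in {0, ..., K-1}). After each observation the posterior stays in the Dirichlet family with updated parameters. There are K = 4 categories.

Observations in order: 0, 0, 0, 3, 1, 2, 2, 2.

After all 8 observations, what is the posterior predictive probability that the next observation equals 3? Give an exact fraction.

14/87

obs 1: x=0 → posterior Dirichlet(13/4, 7/2, 11/2, 5/2)
obs 2: x=0 → posterior Dirichlet(17/4, 7/2, 11/2, 5/2)
obs 3: x=0 → posterior Dirichlet(21/4, 7/2, 11/2, 5/2)
obs 4: x=3 → posterior Dirichlet(21/4, 7/2, 11/2, 7/2)
obs 5: x=1 → posterior Dirichlet(21/4, 9/2, 11/2, 7/2)
obs 6: x=2 → posterior Dirichlet(21/4, 9/2, 13/2, 7/2)
obs 7: x=2 → posterior Dirichlet(21/4, 9/2, 15/2, 7/2)
obs 8: x=2 → posterior Dirichlet(21/4, 9/2, 17/2, 7/2)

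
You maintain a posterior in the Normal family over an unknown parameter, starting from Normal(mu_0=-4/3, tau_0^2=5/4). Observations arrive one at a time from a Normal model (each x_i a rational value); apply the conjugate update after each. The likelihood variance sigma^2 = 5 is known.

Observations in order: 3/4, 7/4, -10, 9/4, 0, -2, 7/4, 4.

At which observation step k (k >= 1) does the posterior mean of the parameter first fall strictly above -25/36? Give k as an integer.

k = 2

obs 1: x=3/4 → posterior Normal(-11/12, 1)
obs 2: x=7/4 → posterior Normal(-17/36, 5/6)
obs 3: x=-10 → posterior Normal(-11/6, 5/7)
obs 4: x=9/4 → posterior Normal(-127/96, 5/8)
obs 5: x=0 → posterior Normal(-127/108, 5/9)
obs 6: x=-2 → posterior Normal(-151/120, 1/2)
obs 7: x=7/4 → posterior Normal(-65/66, 5/11)
obs 8: x=4 → posterior Normal(-41/72, 5/12)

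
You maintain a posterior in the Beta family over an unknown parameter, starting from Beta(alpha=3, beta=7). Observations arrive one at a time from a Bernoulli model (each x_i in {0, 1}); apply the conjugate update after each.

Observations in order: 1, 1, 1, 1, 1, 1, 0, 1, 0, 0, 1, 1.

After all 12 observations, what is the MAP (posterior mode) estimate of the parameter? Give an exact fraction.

obs 1: x=1 → posterior Beta(4, 7)
obs 2: x=1 → posterior Beta(5, 7)
obs 3: x=1 → posterior Beta(6, 7)
obs 4: x=1 → posterior Beta(7, 7)
obs 5: x=1 → posterior Beta(8, 7)
obs 6: x=1 → posterior Beta(9, 7)
obs 7: x=0 → posterior Beta(9, 8)
obs 8: x=1 → posterior Beta(10, 8)
obs 9: x=0 → posterior Beta(10, 9)
obs 10: x=0 → posterior Beta(10, 10)
obs 11: x=1 → posterior Beta(11, 10)
obs 12: x=1 → posterior Beta(12, 10)

11/20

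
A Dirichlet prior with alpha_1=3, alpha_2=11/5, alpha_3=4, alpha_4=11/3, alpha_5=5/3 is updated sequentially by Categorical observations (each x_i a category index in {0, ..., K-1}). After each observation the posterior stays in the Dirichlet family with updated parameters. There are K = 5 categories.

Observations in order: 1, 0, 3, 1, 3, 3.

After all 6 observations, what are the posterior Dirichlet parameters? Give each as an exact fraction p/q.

obs 1: x=1 → posterior Dirichlet(3, 16/5, 4, 11/3, 5/3)
obs 2: x=0 → posterior Dirichlet(4, 16/5, 4, 11/3, 5/3)
obs 3: x=3 → posterior Dirichlet(4, 16/5, 4, 14/3, 5/3)
obs 4: x=1 → posterior Dirichlet(4, 21/5, 4, 14/3, 5/3)
obs 5: x=3 → posterior Dirichlet(4, 21/5, 4, 17/3, 5/3)
obs 6: x=3 → posterior Dirichlet(4, 21/5, 4, 20/3, 5/3)

alpha_1=4, alpha_2=21/5, alpha_3=4, alpha_4=20/3, alpha_5=5/3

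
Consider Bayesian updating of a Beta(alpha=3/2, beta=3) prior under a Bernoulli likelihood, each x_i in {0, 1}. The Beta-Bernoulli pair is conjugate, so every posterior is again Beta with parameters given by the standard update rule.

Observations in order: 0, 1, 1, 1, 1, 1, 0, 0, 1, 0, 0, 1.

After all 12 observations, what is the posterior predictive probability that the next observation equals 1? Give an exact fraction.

obs 1: x=0 → posterior Beta(3/2, 4)
obs 2: x=1 → posterior Beta(5/2, 4)
obs 3: x=1 → posterior Beta(7/2, 4)
obs 4: x=1 → posterior Beta(9/2, 4)
obs 5: x=1 → posterior Beta(11/2, 4)
obs 6: x=1 → posterior Beta(13/2, 4)
obs 7: x=0 → posterior Beta(13/2, 5)
obs 8: x=0 → posterior Beta(13/2, 6)
obs 9: x=1 → posterior Beta(15/2, 6)
obs 10: x=0 → posterior Beta(15/2, 7)
obs 11: x=0 → posterior Beta(15/2, 8)
obs 12: x=1 → posterior Beta(17/2, 8)

17/33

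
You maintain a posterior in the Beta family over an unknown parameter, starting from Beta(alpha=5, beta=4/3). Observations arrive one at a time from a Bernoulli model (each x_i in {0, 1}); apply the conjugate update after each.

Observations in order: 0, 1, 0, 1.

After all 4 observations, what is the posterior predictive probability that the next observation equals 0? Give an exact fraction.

obs 1: x=0 → posterior Beta(5, 7/3)
obs 2: x=1 → posterior Beta(6, 7/3)
obs 3: x=0 → posterior Beta(6, 10/3)
obs 4: x=1 → posterior Beta(7, 10/3)

10/31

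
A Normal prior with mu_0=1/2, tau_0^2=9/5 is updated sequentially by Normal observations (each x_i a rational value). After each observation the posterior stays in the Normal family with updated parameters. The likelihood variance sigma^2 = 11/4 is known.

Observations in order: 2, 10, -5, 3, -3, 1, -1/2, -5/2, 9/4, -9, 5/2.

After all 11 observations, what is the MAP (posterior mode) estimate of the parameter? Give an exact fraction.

109/902

obs 1: x=2 → posterior Normal(199/182, 99/91)
obs 2: x=10 → posterior Normal(919/254, 99/127)
obs 3: x=-5 → posterior Normal(559/326, 99/163)
obs 4: x=3 → posterior Normal(775/398, 99/199)
obs 5: x=-3 → posterior Normal(559/470, 99/235)
obs 6: x=1 → posterior Normal(631/542, 99/271)
obs 7: x=-1/2 → posterior Normal(595/614, 99/307)
obs 8: x=-5/2 → posterior Normal(415/686, 99/343)
obs 9: x=9/4 → posterior Normal(577/758, 99/379)
obs 10: x=-9 → posterior Normal(-71/830, 99/415)
obs 11: x=5/2 → posterior Normal(109/902, 9/41)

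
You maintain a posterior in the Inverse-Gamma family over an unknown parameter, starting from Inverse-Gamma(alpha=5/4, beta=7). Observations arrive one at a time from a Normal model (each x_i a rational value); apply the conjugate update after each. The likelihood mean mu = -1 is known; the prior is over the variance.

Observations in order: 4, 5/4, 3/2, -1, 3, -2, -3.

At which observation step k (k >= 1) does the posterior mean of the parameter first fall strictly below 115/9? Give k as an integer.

k = 4

obs 1: x=4 → posterior Inverse-Gamma(7/4, 39/2)
obs 2: x=5/4 → posterior Inverse-Gamma(9/4, 705/32)
obs 3: x=3/2 → posterior Inverse-Gamma(11/4, 805/32)
obs 4: x=-1 → posterior Inverse-Gamma(13/4, 805/32)
obs 5: x=3 → posterior Inverse-Gamma(15/4, 1061/32)
obs 6: x=-2 → posterior Inverse-Gamma(17/4, 1077/32)
obs 7: x=-3 → posterior Inverse-Gamma(19/4, 1141/32)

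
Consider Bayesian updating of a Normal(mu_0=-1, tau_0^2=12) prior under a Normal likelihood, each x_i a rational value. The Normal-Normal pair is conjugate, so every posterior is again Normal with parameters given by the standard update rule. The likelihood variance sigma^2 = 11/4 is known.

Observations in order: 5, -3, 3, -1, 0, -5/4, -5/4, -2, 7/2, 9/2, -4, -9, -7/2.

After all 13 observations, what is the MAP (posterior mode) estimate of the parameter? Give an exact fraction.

-443/635

obs 1: x=5 → posterior Normal(229/59, 132/59)
obs 2: x=-3 → posterior Normal(85/107, 132/107)
obs 3: x=3 → posterior Normal(229/155, 132/155)
obs 4: x=-1 → posterior Normal(181/203, 132/203)
obs 5: x=0 → posterior Normal(181/251, 132/251)
obs 6: x=-5/4 → posterior Normal(121/299, 132/299)
obs 7: x=-5/4 → posterior Normal(61/347, 132/347)
obs 8: x=-2 → posterior Normal(-7/79, 132/395)
obs 9: x=7/2 → posterior Normal(133/443, 132/443)
obs 10: x=9/2 → posterior Normal(349/491, 132/491)
obs 11: x=-4 → posterior Normal(157/539, 12/49)
obs 12: x=-9 → posterior Normal(-275/587, 132/587)
obs 13: x=-7/2 → posterior Normal(-443/635, 132/635)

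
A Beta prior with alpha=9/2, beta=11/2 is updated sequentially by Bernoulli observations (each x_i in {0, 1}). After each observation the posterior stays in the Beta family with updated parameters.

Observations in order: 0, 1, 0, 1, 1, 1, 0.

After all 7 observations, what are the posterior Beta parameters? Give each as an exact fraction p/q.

alpha=17/2, beta=17/2

obs 1: x=0 → posterior Beta(9/2, 13/2)
obs 2: x=1 → posterior Beta(11/2, 13/2)
obs 3: x=0 → posterior Beta(11/2, 15/2)
obs 4: x=1 → posterior Beta(13/2, 15/2)
obs 5: x=1 → posterior Beta(15/2, 15/2)
obs 6: x=1 → posterior Beta(17/2, 15/2)
obs 7: x=0 → posterior Beta(17/2, 17/2)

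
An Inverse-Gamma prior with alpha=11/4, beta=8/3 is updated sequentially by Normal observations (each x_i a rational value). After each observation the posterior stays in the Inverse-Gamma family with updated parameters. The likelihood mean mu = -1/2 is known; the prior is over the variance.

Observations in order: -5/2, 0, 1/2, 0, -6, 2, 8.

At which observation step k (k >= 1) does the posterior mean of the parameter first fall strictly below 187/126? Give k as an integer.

obs 1: x=-5/2 → posterior Inverse-Gamma(13/4, 14/3)
obs 2: x=0 → posterior Inverse-Gamma(15/4, 115/24)
obs 3: x=1/2 → posterior Inverse-Gamma(17/4, 127/24)
obs 4: x=0 → posterior Inverse-Gamma(19/4, 65/12)
obs 5: x=-6 → posterior Inverse-Gamma(21/4, 493/24)
obs 6: x=2 → posterior Inverse-Gamma(23/4, 71/3)
obs 7: x=8 → posterior Inverse-Gamma(25/4, 1435/24)

k = 4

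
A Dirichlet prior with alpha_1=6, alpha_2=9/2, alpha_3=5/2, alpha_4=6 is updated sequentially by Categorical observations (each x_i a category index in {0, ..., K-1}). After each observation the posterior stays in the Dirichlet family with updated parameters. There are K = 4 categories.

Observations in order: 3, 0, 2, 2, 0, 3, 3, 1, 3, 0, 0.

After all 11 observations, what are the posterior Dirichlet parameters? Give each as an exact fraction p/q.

obs 1: x=3 → posterior Dirichlet(6, 9/2, 5/2, 7)
obs 2: x=0 → posterior Dirichlet(7, 9/2, 5/2, 7)
obs 3: x=2 → posterior Dirichlet(7, 9/2, 7/2, 7)
obs 4: x=2 → posterior Dirichlet(7, 9/2, 9/2, 7)
obs 5: x=0 → posterior Dirichlet(8, 9/2, 9/2, 7)
obs 6: x=3 → posterior Dirichlet(8, 9/2, 9/2, 8)
obs 7: x=3 → posterior Dirichlet(8, 9/2, 9/2, 9)
obs 8: x=1 → posterior Dirichlet(8, 11/2, 9/2, 9)
obs 9: x=3 → posterior Dirichlet(8, 11/2, 9/2, 10)
obs 10: x=0 → posterior Dirichlet(9, 11/2, 9/2, 10)
obs 11: x=0 → posterior Dirichlet(10, 11/2, 9/2, 10)

alpha_1=10, alpha_2=11/2, alpha_3=9/2, alpha_4=10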